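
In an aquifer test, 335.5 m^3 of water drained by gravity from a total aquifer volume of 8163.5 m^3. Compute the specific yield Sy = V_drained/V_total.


Specific yield Sy = Volume drained / Total volume.
Sy = 335.5 / 8163.5
   = 0.0411.

0.0411


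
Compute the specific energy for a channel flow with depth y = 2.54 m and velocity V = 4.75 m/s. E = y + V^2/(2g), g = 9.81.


Specific energy E = y + V^2/(2g).
Velocity head = V^2/(2g) = 4.75^2 / (2*9.81) = 22.5625 / 19.62 = 1.15 m.
E = 2.54 + 1.15 = 3.69 m.

3.69


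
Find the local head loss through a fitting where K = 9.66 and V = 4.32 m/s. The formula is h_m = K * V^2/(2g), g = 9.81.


Minor loss formula: h_m = K * V^2/(2g).
V^2 = 4.32^2 = 18.6624.
V^2/(2g) = 18.6624 / 19.62 = 0.9512 m.
h_m = 9.66 * 0.9512 = 9.1885 m.

9.1885


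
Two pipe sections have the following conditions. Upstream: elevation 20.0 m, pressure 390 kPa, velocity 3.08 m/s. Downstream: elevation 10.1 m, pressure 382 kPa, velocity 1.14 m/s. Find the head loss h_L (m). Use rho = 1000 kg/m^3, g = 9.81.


Total head at each section: H = z + p/(rho*g) + V^2/(2g).
H1 = 20.0 + 390*1000/(1000*9.81) + 3.08^2/(2*9.81)
   = 20.0 + 39.755 + 0.4835
   = 60.239 m.
H2 = 10.1 + 382*1000/(1000*9.81) + 1.14^2/(2*9.81)
   = 10.1 + 38.94 + 0.0662
   = 49.106 m.
h_L = H1 - H2 = 60.239 - 49.106 = 11.133 m.

11.133


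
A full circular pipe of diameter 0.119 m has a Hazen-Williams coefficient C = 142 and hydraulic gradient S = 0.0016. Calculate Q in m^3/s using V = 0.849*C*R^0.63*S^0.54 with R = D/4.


For a full circular pipe, R = D/4 = 0.119/4 = 0.0297 m.
V = 0.849 * 142 * 0.0297^0.63 * 0.0016^0.54
  = 0.849 * 142 * 0.109219 * 0.030919
  = 0.4071 m/s.
Pipe area A = pi*D^2/4 = pi*0.119^2/4 = 0.0111 m^2.
Q = A * V = 0.0111 * 0.4071 = 0.0045 m^3/s.

0.0045


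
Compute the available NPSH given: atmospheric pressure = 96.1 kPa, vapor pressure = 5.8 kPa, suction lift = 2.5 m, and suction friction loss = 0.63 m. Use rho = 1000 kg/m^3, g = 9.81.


NPSHa = p_atm/(rho*g) - z_s - hf_s - p_vap/(rho*g).
p_atm/(rho*g) = 96.1*1000 / (1000*9.81) = 9.796 m.
p_vap/(rho*g) = 5.8*1000 / (1000*9.81) = 0.591 m.
NPSHa = 9.796 - 2.5 - 0.63 - 0.591
      = 6.07 m.

6.07


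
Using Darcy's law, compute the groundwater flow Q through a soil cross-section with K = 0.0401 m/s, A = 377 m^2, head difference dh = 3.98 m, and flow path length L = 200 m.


Darcy's law: Q = K * A * i, where i = dh/L.
Hydraulic gradient i = 3.98 / 200 = 0.0199.
Q = 0.0401 * 377 * 0.0199
  = 0.3008 m^3/s.

0.3008


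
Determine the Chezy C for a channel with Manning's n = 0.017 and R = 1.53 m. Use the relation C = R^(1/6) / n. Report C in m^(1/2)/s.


The Chezy coefficient relates to Manning's n through C = R^(1/6) / n.
R^(1/6) = 1.53^(1/6) = 1.07345.
C = 1.07345 / 0.017 = 63.14 m^(1/2)/s.

63.14


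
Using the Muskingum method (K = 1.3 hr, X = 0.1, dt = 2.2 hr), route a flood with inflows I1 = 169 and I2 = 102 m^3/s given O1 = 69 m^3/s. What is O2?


Muskingum coefficients:
denom = 2*K*(1-X) + dt = 2*1.3*(1-0.1) + 2.2 = 4.54.
C0 = (dt - 2*K*X)/denom = (2.2 - 2*1.3*0.1)/4.54 = 0.4273.
C1 = (dt + 2*K*X)/denom = (2.2 + 2*1.3*0.1)/4.54 = 0.5419.
C2 = (2*K*(1-X) - dt)/denom = 0.0308.
O2 = C0*I2 + C1*I1 + C2*O1
   = 0.4273*102 + 0.5419*169 + 0.0308*69
   = 137.29 m^3/s.

137.29


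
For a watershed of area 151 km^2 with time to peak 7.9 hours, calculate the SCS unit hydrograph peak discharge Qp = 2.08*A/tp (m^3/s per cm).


SCS formula: Qp = 2.08 * A / tp.
Qp = 2.08 * 151 / 7.9
   = 314.08 / 7.9
   = 39.76 m^3/s per cm.

39.76


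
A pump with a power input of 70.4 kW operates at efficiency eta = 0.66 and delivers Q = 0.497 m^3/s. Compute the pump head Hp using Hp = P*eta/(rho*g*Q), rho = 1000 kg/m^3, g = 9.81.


Pump head formula: Hp = P * eta / (rho * g * Q).
Numerator: P * eta = 70.4 * 1000 * 0.66 = 46464.0 W.
Denominator: rho * g * Q = 1000 * 9.81 * 0.497 = 4875.57.
Hp = 46464.0 / 4875.57 = 9.53 m.

9.53


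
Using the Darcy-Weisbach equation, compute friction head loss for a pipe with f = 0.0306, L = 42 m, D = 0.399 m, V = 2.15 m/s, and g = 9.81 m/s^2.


Darcy-Weisbach equation: h_f = f * (L/D) * V^2/(2g).
f * L/D = 0.0306 * 42/0.399 = 3.2211.
V^2/(2g) = 2.15^2 / (2*9.81) = 4.6225 / 19.62 = 0.2356 m.
h_f = 3.2211 * 0.2356 = 0.759 m.

0.759


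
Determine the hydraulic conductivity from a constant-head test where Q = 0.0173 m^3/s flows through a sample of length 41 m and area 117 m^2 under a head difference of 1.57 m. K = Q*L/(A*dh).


From K = Q*L / (A*dh):
Numerator: Q*L = 0.0173 * 41 = 0.7093.
Denominator: A*dh = 117 * 1.57 = 183.69.
K = 0.7093 / 183.69 = 0.003861 m/s.

0.003861


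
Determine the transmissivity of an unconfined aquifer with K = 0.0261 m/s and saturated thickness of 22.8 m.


Transmissivity is defined as T = K * h.
T = 0.0261 * 22.8
  = 0.5951 m^2/s.

0.5951


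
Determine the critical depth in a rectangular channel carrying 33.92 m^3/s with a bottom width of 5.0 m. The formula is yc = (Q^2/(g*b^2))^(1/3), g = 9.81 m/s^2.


Using yc = (Q^2 / (g * b^2))^(1/3):
Q^2 = 33.92^2 = 1150.57.
g * b^2 = 9.81 * 5.0^2 = 9.81 * 25.0 = 245.25.
Q^2 / (g*b^2) = 1150.57 / 245.25 = 4.6914.
yc = 4.6914^(1/3) = 1.674 m.

1.674


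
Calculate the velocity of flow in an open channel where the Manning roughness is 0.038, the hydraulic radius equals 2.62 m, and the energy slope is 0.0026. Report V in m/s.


Manning's equation gives V = (1/n) * R^(2/3) * S^(1/2).
First, compute R^(2/3) = 2.62^(2/3) = 1.9005.
Next, S^(1/2) = 0.0026^(1/2) = 0.05099.
Then 1/n = 1/0.038 = 26.32.
V = 26.32 * 1.9005 * 0.05099 = 2.5502 m/s.

2.5502


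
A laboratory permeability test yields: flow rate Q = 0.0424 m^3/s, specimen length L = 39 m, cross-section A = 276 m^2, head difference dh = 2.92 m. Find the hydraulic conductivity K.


From K = Q*L / (A*dh):
Numerator: Q*L = 0.0424 * 39 = 1.6536.
Denominator: A*dh = 276 * 2.92 = 805.92.
K = 1.6536 / 805.92 = 0.002052 m/s.

0.002052


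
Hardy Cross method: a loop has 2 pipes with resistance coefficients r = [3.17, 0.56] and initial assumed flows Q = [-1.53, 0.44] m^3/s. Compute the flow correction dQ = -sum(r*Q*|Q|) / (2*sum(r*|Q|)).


Numerator terms (r*Q*|Q|): 3.17*-1.53*|-1.53| = -7.4207; 0.56*0.44*|0.44| = 0.1084.
Sum of numerator = -7.3122.
Denominator terms (r*|Q|): 3.17*|-1.53| = 4.8501; 0.56*|0.44| = 0.2464.
2 * sum of denominator = 2 * 5.0965 = 10.193.
dQ = --7.3122 / 10.193 = 0.7174 m^3/s.

0.7174


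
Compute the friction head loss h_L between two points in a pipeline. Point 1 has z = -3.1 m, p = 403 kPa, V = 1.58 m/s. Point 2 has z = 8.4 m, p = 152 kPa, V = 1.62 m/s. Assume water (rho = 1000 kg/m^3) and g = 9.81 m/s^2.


Total head at each section: H = z + p/(rho*g) + V^2/(2g).
H1 = -3.1 + 403*1000/(1000*9.81) + 1.58^2/(2*9.81)
   = -3.1 + 41.081 + 0.1272
   = 38.108 m.
H2 = 8.4 + 152*1000/(1000*9.81) + 1.62^2/(2*9.81)
   = 8.4 + 15.494 + 0.1338
   = 24.028 m.
h_L = H1 - H2 = 38.108 - 24.028 = 14.08 m.

14.08


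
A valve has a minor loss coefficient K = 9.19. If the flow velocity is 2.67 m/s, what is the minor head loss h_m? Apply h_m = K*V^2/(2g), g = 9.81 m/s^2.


Minor loss formula: h_m = K * V^2/(2g).
V^2 = 2.67^2 = 7.1289.
V^2/(2g) = 7.1289 / 19.62 = 0.3633 m.
h_m = 9.19 * 0.3633 = 3.3392 m.

3.3392


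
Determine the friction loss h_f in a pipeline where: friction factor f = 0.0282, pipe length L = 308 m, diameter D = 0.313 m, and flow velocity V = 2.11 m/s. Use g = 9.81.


Darcy-Weisbach equation: h_f = f * (L/D) * V^2/(2g).
f * L/D = 0.0282 * 308/0.313 = 27.7495.
V^2/(2g) = 2.11^2 / (2*9.81) = 4.4521 / 19.62 = 0.2269 m.
h_f = 27.7495 * 0.2269 = 6.297 m.

6.297


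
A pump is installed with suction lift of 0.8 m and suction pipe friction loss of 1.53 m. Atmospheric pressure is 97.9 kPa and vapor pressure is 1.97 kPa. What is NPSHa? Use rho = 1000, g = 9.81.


NPSHa = p_atm/(rho*g) - z_s - hf_s - p_vap/(rho*g).
p_atm/(rho*g) = 97.9*1000 / (1000*9.81) = 9.98 m.
p_vap/(rho*g) = 1.97*1000 / (1000*9.81) = 0.201 m.
NPSHa = 9.98 - 0.8 - 1.53 - 0.201
      = 7.45 m.

7.45


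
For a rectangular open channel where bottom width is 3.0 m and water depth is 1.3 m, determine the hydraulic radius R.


For a rectangular section:
Flow area A = b * y = 3.0 * 1.3 = 3.9 m^2.
Wetted perimeter P = b + 2y = 3.0 + 2*1.3 = 5.6 m.
Hydraulic radius R = A/P = 3.9 / 5.6 = 0.6964 m.

0.6964


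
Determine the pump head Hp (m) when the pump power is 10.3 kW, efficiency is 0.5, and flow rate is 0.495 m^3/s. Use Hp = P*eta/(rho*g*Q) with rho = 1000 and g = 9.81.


Pump head formula: Hp = P * eta / (rho * g * Q).
Numerator: P * eta = 10.3 * 1000 * 0.5 = 5150.0 W.
Denominator: rho * g * Q = 1000 * 9.81 * 0.495 = 4855.95.
Hp = 5150.0 / 4855.95 = 1.06 m.

1.06


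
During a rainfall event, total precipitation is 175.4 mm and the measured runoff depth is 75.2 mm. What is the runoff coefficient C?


The runoff coefficient C = runoff depth / rainfall depth.
C = 75.2 / 175.4
  = 0.4287.

0.4287


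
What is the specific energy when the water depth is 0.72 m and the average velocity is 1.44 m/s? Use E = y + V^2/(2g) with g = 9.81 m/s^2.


Specific energy E = y + V^2/(2g).
Velocity head = V^2/(2g) = 1.44^2 / (2*9.81) = 2.0736 / 19.62 = 0.1057 m.
E = 0.72 + 0.1057 = 0.8257 m.

0.8257


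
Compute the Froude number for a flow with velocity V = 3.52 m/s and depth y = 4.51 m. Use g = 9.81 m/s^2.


The Froude number is defined as Fr = V / sqrt(g*y).
g*y = 9.81 * 4.51 = 44.2431.
sqrt(g*y) = sqrt(44.2431) = 6.6515.
Fr = 3.52 / 6.6515 = 0.5292.

0.5292


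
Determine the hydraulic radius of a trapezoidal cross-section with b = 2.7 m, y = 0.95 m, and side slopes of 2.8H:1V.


For a trapezoidal section with side slope z:
A = (b + z*y)*y = (2.7 + 2.8*0.95)*0.95 = 5.092 m^2.
P = b + 2*y*sqrt(1 + z^2) = 2.7 + 2*0.95*sqrt(1 + 2.8^2) = 8.349 m.
R = A/P = 5.092 / 8.349 = 0.6099 m.

0.6099


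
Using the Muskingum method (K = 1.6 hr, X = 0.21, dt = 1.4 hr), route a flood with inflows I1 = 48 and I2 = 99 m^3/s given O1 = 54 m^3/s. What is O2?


Muskingum coefficients:
denom = 2*K*(1-X) + dt = 2*1.6*(1-0.21) + 1.4 = 3.928.
C0 = (dt - 2*K*X)/denom = (1.4 - 2*1.6*0.21)/3.928 = 0.1853.
C1 = (dt + 2*K*X)/denom = (1.4 + 2*1.6*0.21)/3.928 = 0.5275.
C2 = (2*K*(1-X) - dt)/denom = 0.2872.
O2 = C0*I2 + C1*I1 + C2*O1
   = 0.1853*99 + 0.5275*48 + 0.2872*54
   = 59.18 m^3/s.

59.18


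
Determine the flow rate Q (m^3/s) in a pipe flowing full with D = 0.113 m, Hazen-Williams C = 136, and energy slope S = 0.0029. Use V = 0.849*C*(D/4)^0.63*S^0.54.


For a full circular pipe, R = D/4 = 0.113/4 = 0.0283 m.
V = 0.849 * 136 * 0.0283^0.63 * 0.0029^0.54
  = 0.849 * 136 * 0.105716 * 0.042628
  = 0.5203 m/s.
Pipe area A = pi*D^2/4 = pi*0.113^2/4 = 0.01 m^2.
Q = A * V = 0.01 * 0.5203 = 0.0052 m^3/s.

0.0052


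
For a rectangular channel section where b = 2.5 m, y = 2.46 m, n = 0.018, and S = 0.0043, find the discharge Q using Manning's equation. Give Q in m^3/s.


For a rectangular channel, the cross-sectional area A = b * y = 2.5 * 2.46 = 6.15 m^2.
The wetted perimeter P = b + 2y = 2.5 + 2*2.46 = 7.42 m.
Hydraulic radius R = A/P = 6.15/7.42 = 0.8288 m.
Velocity V = (1/n)*R^(2/3)*S^(1/2) = (1/0.018)*0.8288^(2/3)*0.0043^(1/2) = 3.2145 m/s.
Discharge Q = A * V = 6.15 * 3.2145 = 19.769 m^3/s.

19.769


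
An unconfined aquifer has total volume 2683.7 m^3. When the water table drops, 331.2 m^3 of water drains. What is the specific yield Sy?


Specific yield Sy = Volume drained / Total volume.
Sy = 331.2 / 2683.7
   = 0.1234.

0.1234


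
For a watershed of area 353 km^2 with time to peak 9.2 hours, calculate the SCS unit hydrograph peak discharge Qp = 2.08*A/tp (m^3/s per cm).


SCS formula: Qp = 2.08 * A / tp.
Qp = 2.08 * 353 / 9.2
   = 734.24 / 9.2
   = 79.81 m^3/s per cm.

79.81


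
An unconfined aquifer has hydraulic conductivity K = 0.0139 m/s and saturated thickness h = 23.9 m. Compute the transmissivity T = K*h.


Transmissivity is defined as T = K * h.
T = 0.0139 * 23.9
  = 0.3322 m^2/s.

0.3322


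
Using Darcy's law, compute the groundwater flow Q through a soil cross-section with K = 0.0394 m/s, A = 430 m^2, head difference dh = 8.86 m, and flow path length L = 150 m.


Darcy's law: Q = K * A * i, where i = dh/L.
Hydraulic gradient i = 8.86 / 150 = 0.059067.
Q = 0.0394 * 430 * 0.059067
  = 1.0007 m^3/s.

1.0007


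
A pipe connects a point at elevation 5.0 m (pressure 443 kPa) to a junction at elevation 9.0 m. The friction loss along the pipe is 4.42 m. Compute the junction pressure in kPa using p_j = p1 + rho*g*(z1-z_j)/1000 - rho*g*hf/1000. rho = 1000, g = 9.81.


Junction pressure: p_j = p1 + rho*g*(z1 - z_j)/1000 - rho*g*hf/1000.
Elevation term = 1000*9.81*(5.0 - 9.0)/1000 = -39.24 kPa.
Friction term = 1000*9.81*4.42/1000 = 43.36 kPa.
p_j = 443 + -39.24 - 43.36 = 360.4 kPa.

360.4


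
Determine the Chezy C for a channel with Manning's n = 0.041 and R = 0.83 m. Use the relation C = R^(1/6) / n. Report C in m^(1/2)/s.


The Chezy coefficient relates to Manning's n through C = R^(1/6) / n.
R^(1/6) = 0.83^(1/6) = 0.969422.
C = 0.969422 / 0.041 = 23.64 m^(1/2)/s.

23.64


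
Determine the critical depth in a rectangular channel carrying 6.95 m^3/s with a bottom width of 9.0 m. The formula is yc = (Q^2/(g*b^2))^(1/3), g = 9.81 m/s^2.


Using yc = (Q^2 / (g * b^2))^(1/3):
Q^2 = 6.95^2 = 48.3.
g * b^2 = 9.81 * 9.0^2 = 9.81 * 81.0 = 794.61.
Q^2 / (g*b^2) = 48.3 / 794.61 = 0.0608.
yc = 0.0608^(1/3) = 0.3932 m.

0.3932


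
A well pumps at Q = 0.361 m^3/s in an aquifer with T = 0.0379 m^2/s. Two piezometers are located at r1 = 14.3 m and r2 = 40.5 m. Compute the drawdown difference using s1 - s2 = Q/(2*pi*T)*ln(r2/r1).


Thiem equation: s1 - s2 = Q/(2*pi*T) * ln(r2/r1).
ln(r2/r1) = ln(40.5/14.3) = 1.041.
Q/(2*pi*T) = 0.361 / (2*pi*0.0379) = 0.361 / 0.2381 = 1.516.
s1 - s2 = 1.516 * 1.041 = 1.5782 m.

1.5782


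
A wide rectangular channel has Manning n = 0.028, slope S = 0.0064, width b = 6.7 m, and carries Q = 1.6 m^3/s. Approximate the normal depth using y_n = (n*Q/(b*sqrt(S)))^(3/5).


We use the wide-channel approximation y_n = (n*Q/(b*sqrt(S)))^(3/5).
sqrt(S) = sqrt(0.0064) = 0.08.
Numerator: n*Q = 0.028 * 1.6 = 0.0448.
Denominator: b*sqrt(S) = 6.7 * 0.08 = 0.536.
arg = 0.0836.
y_n = 0.0836^(3/5) = 0.2256 m.

0.2256


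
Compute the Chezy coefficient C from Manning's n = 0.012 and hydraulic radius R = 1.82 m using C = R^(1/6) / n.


The Chezy coefficient relates to Manning's n through C = R^(1/6) / n.
R^(1/6) = 1.82^(1/6) = 1.104957.
C = 1.104957 / 0.012 = 92.08 m^(1/2)/s.

92.08


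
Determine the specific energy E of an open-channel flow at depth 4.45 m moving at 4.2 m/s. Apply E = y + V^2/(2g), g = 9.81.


Specific energy E = y + V^2/(2g).
Velocity head = V^2/(2g) = 4.2^2 / (2*9.81) = 17.64 / 19.62 = 0.8991 m.
E = 4.45 + 0.8991 = 5.3491 m.

5.3491


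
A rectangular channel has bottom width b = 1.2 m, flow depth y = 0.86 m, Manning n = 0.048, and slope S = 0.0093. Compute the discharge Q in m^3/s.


For a rectangular channel, the cross-sectional area A = b * y = 1.2 * 0.86 = 1.03 m^2.
The wetted perimeter P = b + 2y = 1.2 + 2*0.86 = 2.92 m.
Hydraulic radius R = A/P = 1.03/2.92 = 0.3534 m.
Velocity V = (1/n)*R^(2/3)*S^(1/2) = (1/0.048)*0.3534^(2/3)*0.0093^(1/2) = 1.0043 m/s.
Discharge Q = A * V = 1.03 * 1.0043 = 1.036 m^3/s.

1.036


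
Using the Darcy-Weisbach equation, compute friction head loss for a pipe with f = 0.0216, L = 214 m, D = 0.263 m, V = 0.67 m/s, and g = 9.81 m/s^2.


Darcy-Weisbach equation: h_f = f * (L/D) * V^2/(2g).
f * L/D = 0.0216 * 214/0.263 = 17.5757.
V^2/(2g) = 0.67^2 / (2*9.81) = 0.4489 / 19.62 = 0.0229 m.
h_f = 17.5757 * 0.0229 = 0.402 m.

0.402


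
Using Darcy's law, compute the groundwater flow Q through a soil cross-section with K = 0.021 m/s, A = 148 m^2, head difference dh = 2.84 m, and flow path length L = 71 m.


Darcy's law: Q = K * A * i, where i = dh/L.
Hydraulic gradient i = 2.84 / 71 = 0.04.
Q = 0.021 * 148 * 0.04
  = 0.1243 m^3/s.

0.1243


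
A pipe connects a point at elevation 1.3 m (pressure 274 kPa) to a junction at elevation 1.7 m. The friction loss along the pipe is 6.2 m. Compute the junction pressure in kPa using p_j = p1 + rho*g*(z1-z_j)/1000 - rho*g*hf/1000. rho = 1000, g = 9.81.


Junction pressure: p_j = p1 + rho*g*(z1 - z_j)/1000 - rho*g*hf/1000.
Elevation term = 1000*9.81*(1.3 - 1.7)/1000 = -3.924 kPa.
Friction term = 1000*9.81*6.2/1000 = 60.822 kPa.
p_j = 274 + -3.924 - 60.822 = 209.25 kPa.

209.25


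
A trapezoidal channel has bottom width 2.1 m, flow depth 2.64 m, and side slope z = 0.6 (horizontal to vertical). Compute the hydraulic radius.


For a trapezoidal section with side slope z:
A = (b + z*y)*y = (2.1 + 0.6*2.64)*2.64 = 9.726 m^2.
P = b + 2*y*sqrt(1 + z^2) = 2.1 + 2*2.64*sqrt(1 + 0.6^2) = 8.257 m.
R = A/P = 9.726 / 8.257 = 1.1778 m.

1.1778


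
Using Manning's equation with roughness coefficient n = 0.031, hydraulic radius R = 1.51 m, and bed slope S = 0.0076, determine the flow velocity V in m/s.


Manning's equation gives V = (1/n) * R^(2/3) * S^(1/2).
First, compute R^(2/3) = 1.51^(2/3) = 1.3162.
Next, S^(1/2) = 0.0076^(1/2) = 0.087178.
Then 1/n = 1/0.031 = 32.26.
V = 32.26 * 1.3162 * 0.087178 = 3.7014 m/s.

3.7014


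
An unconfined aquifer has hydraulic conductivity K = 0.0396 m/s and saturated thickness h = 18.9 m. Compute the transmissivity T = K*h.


Transmissivity is defined as T = K * h.
T = 0.0396 * 18.9
  = 0.7484 m^2/s.

0.7484


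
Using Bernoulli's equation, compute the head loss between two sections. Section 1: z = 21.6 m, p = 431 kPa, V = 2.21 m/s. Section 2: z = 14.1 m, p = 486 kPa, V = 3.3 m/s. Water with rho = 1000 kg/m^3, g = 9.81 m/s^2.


Total head at each section: H = z + p/(rho*g) + V^2/(2g).
H1 = 21.6 + 431*1000/(1000*9.81) + 2.21^2/(2*9.81)
   = 21.6 + 43.935 + 0.2489
   = 65.784 m.
H2 = 14.1 + 486*1000/(1000*9.81) + 3.3^2/(2*9.81)
   = 14.1 + 49.541 + 0.555
   = 64.196 m.
h_L = H1 - H2 = 65.784 - 64.196 = 1.587 m.

1.587


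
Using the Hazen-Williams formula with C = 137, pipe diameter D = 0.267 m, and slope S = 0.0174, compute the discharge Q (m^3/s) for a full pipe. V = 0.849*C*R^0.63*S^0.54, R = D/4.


For a full circular pipe, R = D/4 = 0.267/4 = 0.0668 m.
V = 0.849 * 137 * 0.0668^0.63 * 0.0174^0.54
  = 0.849 * 137 * 0.181721 * 0.112175
  = 2.371 m/s.
Pipe area A = pi*D^2/4 = pi*0.267^2/4 = 0.056 m^2.
Q = A * V = 0.056 * 2.371 = 0.1328 m^3/s.

0.1328


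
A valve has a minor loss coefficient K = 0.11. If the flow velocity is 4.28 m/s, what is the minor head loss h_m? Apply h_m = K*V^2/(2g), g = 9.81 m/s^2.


Minor loss formula: h_m = K * V^2/(2g).
V^2 = 4.28^2 = 18.3184.
V^2/(2g) = 18.3184 / 19.62 = 0.9337 m.
h_m = 0.11 * 0.9337 = 0.1027 m.

0.1027


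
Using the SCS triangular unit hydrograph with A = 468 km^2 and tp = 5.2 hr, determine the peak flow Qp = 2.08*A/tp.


SCS formula: Qp = 2.08 * A / tp.
Qp = 2.08 * 468 / 5.2
   = 973.44 / 5.2
   = 187.2 m^3/s per cm.

187.2


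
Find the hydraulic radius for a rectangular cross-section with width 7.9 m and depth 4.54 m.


For a rectangular section:
Flow area A = b * y = 7.9 * 4.54 = 35.87 m^2.
Wetted perimeter P = b + 2y = 7.9 + 2*4.54 = 16.98 m.
Hydraulic radius R = A/P = 35.87 / 16.98 = 2.1122 m.

2.1122


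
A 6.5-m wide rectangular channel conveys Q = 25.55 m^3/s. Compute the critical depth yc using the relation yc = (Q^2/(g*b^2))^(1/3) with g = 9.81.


Using yc = (Q^2 / (g * b^2))^(1/3):
Q^2 = 25.55^2 = 652.8.
g * b^2 = 9.81 * 6.5^2 = 9.81 * 42.25 = 414.47.
Q^2 / (g*b^2) = 652.8 / 414.47 = 1.575.
yc = 1.575^(1/3) = 1.1635 m.

1.1635


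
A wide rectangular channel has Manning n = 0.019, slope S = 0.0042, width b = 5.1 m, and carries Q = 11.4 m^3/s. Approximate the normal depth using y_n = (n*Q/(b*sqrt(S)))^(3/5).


We use the wide-channel approximation y_n = (n*Q/(b*sqrt(S)))^(3/5).
sqrt(S) = sqrt(0.0042) = 0.064807.
Numerator: n*Q = 0.019 * 11.4 = 0.2166.
Denominator: b*sqrt(S) = 5.1 * 0.064807 = 0.330516.
arg = 0.6553.
y_n = 0.6553^(3/5) = 0.776 m.

0.776


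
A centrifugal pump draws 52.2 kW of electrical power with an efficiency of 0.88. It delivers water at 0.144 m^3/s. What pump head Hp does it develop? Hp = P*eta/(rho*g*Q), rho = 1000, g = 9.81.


Pump head formula: Hp = P * eta / (rho * g * Q).
Numerator: P * eta = 52.2 * 1000 * 0.88 = 45936.0 W.
Denominator: rho * g * Q = 1000 * 9.81 * 0.144 = 1412.64.
Hp = 45936.0 / 1412.64 = 32.52 m.

32.52


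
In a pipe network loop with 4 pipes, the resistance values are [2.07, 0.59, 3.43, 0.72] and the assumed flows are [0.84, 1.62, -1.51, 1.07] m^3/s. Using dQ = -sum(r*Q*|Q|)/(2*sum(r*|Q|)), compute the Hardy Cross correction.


Numerator terms (r*Q*|Q|): 2.07*0.84*|0.84| = 1.4606; 0.59*1.62*|1.62| = 1.5484; 3.43*-1.51*|-1.51| = -7.8207; 0.72*1.07*|1.07| = 0.8243.
Sum of numerator = -3.9874.
Denominator terms (r*|Q|): 2.07*|0.84| = 1.7388; 0.59*|1.62| = 0.9558; 3.43*|-1.51| = 5.1793; 0.72*|1.07| = 0.7704.
2 * sum of denominator = 2 * 8.6443 = 17.2886.
dQ = --3.9874 / 17.2886 = 0.2306 m^3/s.

0.2306


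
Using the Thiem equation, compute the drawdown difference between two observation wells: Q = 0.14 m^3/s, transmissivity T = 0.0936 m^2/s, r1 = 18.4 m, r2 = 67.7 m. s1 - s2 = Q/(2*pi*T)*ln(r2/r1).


Thiem equation: s1 - s2 = Q/(2*pi*T) * ln(r2/r1).
ln(r2/r1) = ln(67.7/18.4) = 1.3027.
Q/(2*pi*T) = 0.14 / (2*pi*0.0936) = 0.14 / 0.5881 = 0.2381.
s1 - s2 = 0.2381 * 1.3027 = 0.3101 m.

0.3101


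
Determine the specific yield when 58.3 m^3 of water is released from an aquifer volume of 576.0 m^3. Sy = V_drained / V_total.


Specific yield Sy = Volume drained / Total volume.
Sy = 58.3 / 576.0
   = 0.1012.

0.1012


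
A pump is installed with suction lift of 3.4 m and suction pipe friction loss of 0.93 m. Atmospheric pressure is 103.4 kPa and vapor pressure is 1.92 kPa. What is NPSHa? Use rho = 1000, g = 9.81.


NPSHa = p_atm/(rho*g) - z_s - hf_s - p_vap/(rho*g).
p_atm/(rho*g) = 103.4*1000 / (1000*9.81) = 10.54 m.
p_vap/(rho*g) = 1.92*1000 / (1000*9.81) = 0.196 m.
NPSHa = 10.54 - 3.4 - 0.93 - 0.196
      = 6.01 m.

6.01


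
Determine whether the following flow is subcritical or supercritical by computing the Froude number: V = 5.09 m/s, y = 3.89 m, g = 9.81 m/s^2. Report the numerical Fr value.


The Froude number is defined as Fr = V / sqrt(g*y).
g*y = 9.81 * 3.89 = 38.1609.
sqrt(g*y) = sqrt(38.1609) = 6.1775.
Fr = 5.09 / 6.1775 = 0.824.
Since Fr < 1, the flow is subcritical.

0.824


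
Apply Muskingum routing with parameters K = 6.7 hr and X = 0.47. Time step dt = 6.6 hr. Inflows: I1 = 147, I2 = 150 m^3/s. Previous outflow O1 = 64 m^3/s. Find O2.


Muskingum coefficients:
denom = 2*K*(1-X) + dt = 2*6.7*(1-0.47) + 6.6 = 13.702.
C0 = (dt - 2*K*X)/denom = (6.6 - 2*6.7*0.47)/13.702 = 0.022.
C1 = (dt + 2*K*X)/denom = (6.6 + 2*6.7*0.47)/13.702 = 0.9413.
C2 = (2*K*(1-X) - dt)/denom = 0.0366.
O2 = C0*I2 + C1*I1 + C2*O1
   = 0.022*150 + 0.9413*147 + 0.0366*64
   = 144.03 m^3/s.

144.03


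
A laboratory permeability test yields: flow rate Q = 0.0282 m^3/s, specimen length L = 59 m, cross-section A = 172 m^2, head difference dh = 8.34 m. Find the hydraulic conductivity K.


From K = Q*L / (A*dh):
Numerator: Q*L = 0.0282 * 59 = 1.6638.
Denominator: A*dh = 172 * 8.34 = 1434.48.
K = 1.6638 / 1434.48 = 0.00116 m/s.

0.00116


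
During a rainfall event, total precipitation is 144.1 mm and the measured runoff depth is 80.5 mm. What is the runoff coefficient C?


The runoff coefficient C = runoff depth / rainfall depth.
C = 80.5 / 144.1
  = 0.5586.

0.5586


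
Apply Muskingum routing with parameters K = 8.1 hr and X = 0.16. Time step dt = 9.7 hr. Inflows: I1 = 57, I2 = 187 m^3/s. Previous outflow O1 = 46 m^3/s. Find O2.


Muskingum coefficients:
denom = 2*K*(1-X) + dt = 2*8.1*(1-0.16) + 9.7 = 23.308.
C0 = (dt - 2*K*X)/denom = (9.7 - 2*8.1*0.16)/23.308 = 0.305.
C1 = (dt + 2*K*X)/denom = (9.7 + 2*8.1*0.16)/23.308 = 0.5274.
C2 = (2*K*(1-X) - dt)/denom = 0.1677.
O2 = C0*I2 + C1*I1 + C2*O1
   = 0.305*187 + 0.5274*57 + 0.1677*46
   = 94.8 m^3/s.

94.8


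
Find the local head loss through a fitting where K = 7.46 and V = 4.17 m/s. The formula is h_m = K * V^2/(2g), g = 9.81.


Minor loss formula: h_m = K * V^2/(2g).
V^2 = 4.17^2 = 17.3889.
V^2/(2g) = 17.3889 / 19.62 = 0.8863 m.
h_m = 7.46 * 0.8863 = 6.6117 m.

6.6117


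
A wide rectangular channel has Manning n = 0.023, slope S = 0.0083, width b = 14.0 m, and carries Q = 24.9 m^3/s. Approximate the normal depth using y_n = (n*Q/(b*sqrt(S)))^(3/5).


We use the wide-channel approximation y_n = (n*Q/(b*sqrt(S)))^(3/5).
sqrt(S) = sqrt(0.0083) = 0.091104.
Numerator: n*Q = 0.023 * 24.9 = 0.5727.
Denominator: b*sqrt(S) = 14.0 * 0.091104 = 1.275456.
arg = 0.449.
y_n = 0.449^(3/5) = 0.6185 m.

0.6185


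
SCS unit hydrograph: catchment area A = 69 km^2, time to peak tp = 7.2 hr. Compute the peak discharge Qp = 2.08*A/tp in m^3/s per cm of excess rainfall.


SCS formula: Qp = 2.08 * A / tp.
Qp = 2.08 * 69 / 7.2
   = 143.52 / 7.2
   = 19.93 m^3/s per cm.

19.93


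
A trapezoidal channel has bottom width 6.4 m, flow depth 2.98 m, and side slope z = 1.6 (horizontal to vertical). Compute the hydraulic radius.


For a trapezoidal section with side slope z:
A = (b + z*y)*y = (6.4 + 1.6*2.98)*2.98 = 33.281 m^2.
P = b + 2*y*sqrt(1 + z^2) = 6.4 + 2*2.98*sqrt(1 + 1.6^2) = 17.645 m.
R = A/P = 33.281 / 17.645 = 1.8861 m.

1.8861


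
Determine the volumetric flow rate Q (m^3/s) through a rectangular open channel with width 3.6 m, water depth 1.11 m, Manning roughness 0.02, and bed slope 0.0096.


For a rectangular channel, the cross-sectional area A = b * y = 3.6 * 1.11 = 4.0 m^2.
The wetted perimeter P = b + 2y = 3.6 + 2*1.11 = 5.82 m.
Hydraulic radius R = A/P = 4.0/5.82 = 0.6866 m.
Velocity V = (1/n)*R^(2/3)*S^(1/2) = (1/0.02)*0.6866^(2/3)*0.0096^(1/2) = 3.8128 m/s.
Discharge Q = A * V = 4.0 * 3.8128 = 15.236 m^3/s.

15.236


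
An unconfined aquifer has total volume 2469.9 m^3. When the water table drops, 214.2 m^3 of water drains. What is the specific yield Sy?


Specific yield Sy = Volume drained / Total volume.
Sy = 214.2 / 2469.9
   = 0.0867.

0.0867


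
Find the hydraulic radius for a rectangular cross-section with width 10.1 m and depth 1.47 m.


For a rectangular section:
Flow area A = b * y = 10.1 * 1.47 = 14.85 m^2.
Wetted perimeter P = b + 2y = 10.1 + 2*1.47 = 13.04 m.
Hydraulic radius R = A/P = 14.85 / 13.04 = 1.1386 m.

1.1386


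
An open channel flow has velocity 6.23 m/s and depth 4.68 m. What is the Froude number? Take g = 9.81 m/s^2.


The Froude number is defined as Fr = V / sqrt(g*y).
g*y = 9.81 * 4.68 = 45.9108.
sqrt(g*y) = sqrt(45.9108) = 6.7758.
Fr = 6.23 / 6.7758 = 0.9195.

0.9195


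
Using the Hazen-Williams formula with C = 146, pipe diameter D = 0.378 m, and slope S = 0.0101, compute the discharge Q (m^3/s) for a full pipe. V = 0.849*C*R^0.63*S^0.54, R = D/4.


For a full circular pipe, R = D/4 = 0.378/4 = 0.0945 m.
V = 0.849 * 146 * 0.0945^0.63 * 0.0101^0.54
  = 0.849 * 146 * 0.226215 * 0.083625
  = 2.3449 m/s.
Pipe area A = pi*D^2/4 = pi*0.378^2/4 = 0.1122 m^2.
Q = A * V = 0.1122 * 2.3449 = 0.2631 m^3/s.

0.2631


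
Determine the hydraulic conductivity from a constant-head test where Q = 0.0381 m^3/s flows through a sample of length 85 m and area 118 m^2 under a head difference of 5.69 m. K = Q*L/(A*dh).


From K = Q*L / (A*dh):
Numerator: Q*L = 0.0381 * 85 = 3.2385.
Denominator: A*dh = 118 * 5.69 = 671.42.
K = 3.2385 / 671.42 = 0.004823 m/s.

0.004823


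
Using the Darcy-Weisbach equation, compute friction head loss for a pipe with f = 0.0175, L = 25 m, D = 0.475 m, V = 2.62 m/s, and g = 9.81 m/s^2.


Darcy-Weisbach equation: h_f = f * (L/D) * V^2/(2g).
f * L/D = 0.0175 * 25/0.475 = 0.9211.
V^2/(2g) = 2.62^2 / (2*9.81) = 6.8644 / 19.62 = 0.3499 m.
h_f = 0.9211 * 0.3499 = 0.322 m.

0.322


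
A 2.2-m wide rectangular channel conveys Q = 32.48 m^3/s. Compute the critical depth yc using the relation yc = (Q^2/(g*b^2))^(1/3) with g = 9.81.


Using yc = (Q^2 / (g * b^2))^(1/3):
Q^2 = 32.48^2 = 1054.95.
g * b^2 = 9.81 * 2.2^2 = 9.81 * 4.84 = 47.48.
Q^2 / (g*b^2) = 1054.95 / 47.48 = 22.2188.
yc = 22.2188^(1/3) = 2.8113 m.

2.8113


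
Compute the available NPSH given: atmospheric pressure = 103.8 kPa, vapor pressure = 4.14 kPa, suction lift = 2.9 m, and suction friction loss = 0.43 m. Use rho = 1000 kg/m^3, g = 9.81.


NPSHa = p_atm/(rho*g) - z_s - hf_s - p_vap/(rho*g).
p_atm/(rho*g) = 103.8*1000 / (1000*9.81) = 10.581 m.
p_vap/(rho*g) = 4.14*1000 / (1000*9.81) = 0.422 m.
NPSHa = 10.581 - 2.9 - 0.43 - 0.422
      = 6.83 m.

6.83


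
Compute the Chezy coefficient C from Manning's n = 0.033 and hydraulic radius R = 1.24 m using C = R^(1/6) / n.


The Chezy coefficient relates to Manning's n through C = R^(1/6) / n.
R^(1/6) = 1.24^(1/6) = 1.036502.
C = 1.036502 / 0.033 = 31.41 m^(1/2)/s.

31.41


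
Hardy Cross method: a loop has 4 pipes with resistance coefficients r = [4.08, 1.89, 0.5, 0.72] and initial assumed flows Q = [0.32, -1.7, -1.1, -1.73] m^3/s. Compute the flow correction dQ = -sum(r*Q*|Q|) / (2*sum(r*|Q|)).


Numerator terms (r*Q*|Q|): 4.08*0.32*|0.32| = 0.4178; 1.89*-1.7*|-1.7| = -5.4621; 0.5*-1.1*|-1.1| = -0.605; 0.72*-1.73*|-1.73| = -2.1549.
Sum of numerator = -7.8042.
Denominator terms (r*|Q|): 4.08*|0.32| = 1.3056; 1.89*|-1.7| = 3.213; 0.5*|-1.1| = 0.55; 0.72*|-1.73| = 1.2456.
2 * sum of denominator = 2 * 6.3142 = 12.6284.
dQ = --7.8042 / 12.6284 = 0.618 m^3/s.

0.618


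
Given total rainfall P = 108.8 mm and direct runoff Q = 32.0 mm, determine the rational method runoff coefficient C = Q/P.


The runoff coefficient C = runoff depth / rainfall depth.
C = 32.0 / 108.8
  = 0.2941.

0.2941


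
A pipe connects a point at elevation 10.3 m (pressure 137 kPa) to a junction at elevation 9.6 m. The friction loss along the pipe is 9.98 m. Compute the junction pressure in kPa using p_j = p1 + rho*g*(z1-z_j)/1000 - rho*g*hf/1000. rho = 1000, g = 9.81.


Junction pressure: p_j = p1 + rho*g*(z1 - z_j)/1000 - rho*g*hf/1000.
Elevation term = 1000*9.81*(10.3 - 9.6)/1000 = 6.867 kPa.
Friction term = 1000*9.81*9.98/1000 = 97.904 kPa.
p_j = 137 + 6.867 - 97.904 = 45.96 kPa.

45.96


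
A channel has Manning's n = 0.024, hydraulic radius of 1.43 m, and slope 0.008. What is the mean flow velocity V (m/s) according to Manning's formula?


Manning's equation gives V = (1/n) * R^(2/3) * S^(1/2).
First, compute R^(2/3) = 1.43^(2/3) = 1.2693.
Next, S^(1/2) = 0.008^(1/2) = 0.089443.
Then 1/n = 1/0.024 = 41.67.
V = 41.67 * 1.2693 * 0.089443 = 4.7303 m/s.

4.7303


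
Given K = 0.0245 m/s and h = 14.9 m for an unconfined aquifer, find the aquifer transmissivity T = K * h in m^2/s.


Transmissivity is defined as T = K * h.
T = 0.0245 * 14.9
  = 0.3651 m^2/s.

0.3651


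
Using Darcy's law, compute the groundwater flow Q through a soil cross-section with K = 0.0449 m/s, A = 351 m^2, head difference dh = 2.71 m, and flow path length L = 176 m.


Darcy's law: Q = K * A * i, where i = dh/L.
Hydraulic gradient i = 2.71 / 176 = 0.015398.
Q = 0.0449 * 351 * 0.015398
  = 0.2427 m^3/s.

0.2427


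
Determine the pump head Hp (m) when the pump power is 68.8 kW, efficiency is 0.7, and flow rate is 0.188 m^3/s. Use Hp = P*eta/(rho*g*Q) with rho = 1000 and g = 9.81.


Pump head formula: Hp = P * eta / (rho * g * Q).
Numerator: P * eta = 68.8 * 1000 * 0.7 = 48160.0 W.
Denominator: rho * g * Q = 1000 * 9.81 * 0.188 = 1844.28.
Hp = 48160.0 / 1844.28 = 26.11 m.

26.11


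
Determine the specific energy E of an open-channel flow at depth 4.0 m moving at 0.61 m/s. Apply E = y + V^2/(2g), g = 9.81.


Specific energy E = y + V^2/(2g).
Velocity head = V^2/(2g) = 0.61^2 / (2*9.81) = 0.3721 / 19.62 = 0.019 m.
E = 4.0 + 0.019 = 4.019 m.

4.019


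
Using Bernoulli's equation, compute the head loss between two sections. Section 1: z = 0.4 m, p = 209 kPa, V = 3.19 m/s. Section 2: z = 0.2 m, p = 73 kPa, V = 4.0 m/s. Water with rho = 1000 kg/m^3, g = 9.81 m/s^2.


Total head at each section: H = z + p/(rho*g) + V^2/(2g).
H1 = 0.4 + 209*1000/(1000*9.81) + 3.19^2/(2*9.81)
   = 0.4 + 21.305 + 0.5187
   = 22.223 m.
H2 = 0.2 + 73*1000/(1000*9.81) + 4.0^2/(2*9.81)
   = 0.2 + 7.441 + 0.8155
   = 8.457 m.
h_L = H1 - H2 = 22.223 - 8.457 = 13.767 m.

13.767


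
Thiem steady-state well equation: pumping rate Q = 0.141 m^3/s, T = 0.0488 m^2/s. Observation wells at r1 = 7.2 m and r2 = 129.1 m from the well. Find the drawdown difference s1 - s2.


Thiem equation: s1 - s2 = Q/(2*pi*T) * ln(r2/r1).
ln(r2/r1) = ln(129.1/7.2) = 2.8865.
Q/(2*pi*T) = 0.141 / (2*pi*0.0488) = 0.141 / 0.3066 = 0.4599.
s1 - s2 = 0.4599 * 2.8865 = 1.3274 m.

1.3274


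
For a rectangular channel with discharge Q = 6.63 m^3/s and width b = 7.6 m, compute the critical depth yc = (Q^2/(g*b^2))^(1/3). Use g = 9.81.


Using yc = (Q^2 / (g * b^2))^(1/3):
Q^2 = 6.63^2 = 43.96.
g * b^2 = 9.81 * 7.6^2 = 9.81 * 57.76 = 566.63.
Q^2 / (g*b^2) = 43.96 / 566.63 = 0.0776.
yc = 0.0776^(1/3) = 0.4265 m.

0.4265


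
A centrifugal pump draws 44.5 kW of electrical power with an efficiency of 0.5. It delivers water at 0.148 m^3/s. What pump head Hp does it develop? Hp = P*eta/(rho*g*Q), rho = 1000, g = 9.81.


Pump head formula: Hp = P * eta / (rho * g * Q).
Numerator: P * eta = 44.5 * 1000 * 0.5 = 22250.0 W.
Denominator: rho * g * Q = 1000 * 9.81 * 0.148 = 1451.88.
Hp = 22250.0 / 1451.88 = 15.32 m.

15.32


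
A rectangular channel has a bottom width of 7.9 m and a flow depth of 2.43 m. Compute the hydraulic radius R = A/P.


For a rectangular section:
Flow area A = b * y = 7.9 * 2.43 = 19.2 m^2.
Wetted perimeter P = b + 2y = 7.9 + 2*2.43 = 12.76 m.
Hydraulic radius R = A/P = 19.2 / 12.76 = 1.5045 m.

1.5045


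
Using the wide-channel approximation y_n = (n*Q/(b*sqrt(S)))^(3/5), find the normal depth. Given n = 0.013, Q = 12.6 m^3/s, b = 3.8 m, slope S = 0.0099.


We use the wide-channel approximation y_n = (n*Q/(b*sqrt(S)))^(3/5).
sqrt(S) = sqrt(0.0099) = 0.099499.
Numerator: n*Q = 0.013 * 12.6 = 0.1638.
Denominator: b*sqrt(S) = 3.8 * 0.099499 = 0.378096.
arg = 0.4332.
y_n = 0.4332^(3/5) = 0.6054 m.

0.6054


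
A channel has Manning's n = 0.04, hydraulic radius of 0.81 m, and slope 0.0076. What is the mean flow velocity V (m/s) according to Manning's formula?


Manning's equation gives V = (1/n) * R^(2/3) * S^(1/2).
First, compute R^(2/3) = 0.81^(2/3) = 0.8689.
Next, S^(1/2) = 0.0076^(1/2) = 0.087178.
Then 1/n = 1/0.04 = 25.0.
V = 25.0 * 0.8689 * 0.087178 = 1.8938 m/s.

1.8938


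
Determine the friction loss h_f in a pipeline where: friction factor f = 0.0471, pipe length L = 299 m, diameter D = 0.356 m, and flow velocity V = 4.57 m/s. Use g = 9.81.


Darcy-Weisbach equation: h_f = f * (L/D) * V^2/(2g).
f * L/D = 0.0471 * 299/0.356 = 39.5587.
V^2/(2g) = 4.57^2 / (2*9.81) = 20.8849 / 19.62 = 1.0645 m.
h_f = 39.5587 * 1.0645 = 42.109 m.

42.109


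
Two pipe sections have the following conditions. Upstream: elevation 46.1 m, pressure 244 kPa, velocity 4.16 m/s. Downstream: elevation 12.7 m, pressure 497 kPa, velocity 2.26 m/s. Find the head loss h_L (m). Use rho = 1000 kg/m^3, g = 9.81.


Total head at each section: H = z + p/(rho*g) + V^2/(2g).
H1 = 46.1 + 244*1000/(1000*9.81) + 4.16^2/(2*9.81)
   = 46.1 + 24.873 + 0.882
   = 71.855 m.
H2 = 12.7 + 497*1000/(1000*9.81) + 2.26^2/(2*9.81)
   = 12.7 + 50.663 + 0.2603
   = 63.623 m.
h_L = H1 - H2 = 71.855 - 63.623 = 8.232 m.

8.232


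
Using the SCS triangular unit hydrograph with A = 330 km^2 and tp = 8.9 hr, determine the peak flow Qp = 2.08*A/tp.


SCS formula: Qp = 2.08 * A / tp.
Qp = 2.08 * 330 / 8.9
   = 686.4 / 8.9
   = 77.12 m^3/s per cm.

77.12


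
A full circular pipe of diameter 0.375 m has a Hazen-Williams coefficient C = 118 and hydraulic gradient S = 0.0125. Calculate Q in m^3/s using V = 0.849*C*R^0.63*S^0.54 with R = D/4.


For a full circular pipe, R = D/4 = 0.375/4 = 0.0938 m.
V = 0.849 * 118 * 0.0938^0.63 * 0.0125^0.54
  = 0.849 * 118 * 0.225083 * 0.093828
  = 2.1157 m/s.
Pipe area A = pi*D^2/4 = pi*0.375^2/4 = 0.1104 m^2.
Q = A * V = 0.1104 * 2.1157 = 0.2337 m^3/s.

0.2337


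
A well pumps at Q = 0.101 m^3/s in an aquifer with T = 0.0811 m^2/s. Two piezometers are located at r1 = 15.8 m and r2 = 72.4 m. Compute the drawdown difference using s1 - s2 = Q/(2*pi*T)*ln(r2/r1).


Thiem equation: s1 - s2 = Q/(2*pi*T) * ln(r2/r1).
ln(r2/r1) = ln(72.4/15.8) = 1.5222.
Q/(2*pi*T) = 0.101 / (2*pi*0.0811) = 0.101 / 0.5096 = 0.1982.
s1 - s2 = 0.1982 * 1.5222 = 0.3017 m.

0.3017


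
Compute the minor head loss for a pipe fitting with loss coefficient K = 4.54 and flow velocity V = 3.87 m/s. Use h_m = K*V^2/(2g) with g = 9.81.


Minor loss formula: h_m = K * V^2/(2g).
V^2 = 3.87^2 = 14.9769.
V^2/(2g) = 14.9769 / 19.62 = 0.7633 m.
h_m = 4.54 * 0.7633 = 3.4656 m.

3.4656


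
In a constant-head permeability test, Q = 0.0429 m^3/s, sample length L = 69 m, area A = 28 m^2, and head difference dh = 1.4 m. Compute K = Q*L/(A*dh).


From K = Q*L / (A*dh):
Numerator: Q*L = 0.0429 * 69 = 2.9601.
Denominator: A*dh = 28 * 1.4 = 39.2.
K = 2.9601 / 39.2 = 0.075513 m/s.

0.075513


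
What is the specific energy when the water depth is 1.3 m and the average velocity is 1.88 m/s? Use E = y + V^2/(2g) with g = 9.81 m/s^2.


Specific energy E = y + V^2/(2g).
Velocity head = V^2/(2g) = 1.88^2 / (2*9.81) = 3.5344 / 19.62 = 0.1801 m.
E = 1.3 + 0.1801 = 1.4801 m.

1.4801


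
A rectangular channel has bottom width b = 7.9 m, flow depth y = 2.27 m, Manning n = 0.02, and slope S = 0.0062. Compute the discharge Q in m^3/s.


For a rectangular channel, the cross-sectional area A = b * y = 7.9 * 2.27 = 17.93 m^2.
The wetted perimeter P = b + 2y = 7.9 + 2*2.27 = 12.44 m.
Hydraulic radius R = A/P = 17.93/12.44 = 1.4416 m.
Velocity V = (1/n)*R^(2/3)*S^(1/2) = (1/0.02)*1.4416^(2/3)*0.0062^(1/2) = 5.0241 m/s.
Discharge Q = A * V = 17.93 * 5.0241 = 90.096 m^3/s.

90.096


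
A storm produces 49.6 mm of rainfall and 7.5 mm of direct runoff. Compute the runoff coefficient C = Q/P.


The runoff coefficient C = runoff depth / rainfall depth.
C = 7.5 / 49.6
  = 0.1512.

0.1512


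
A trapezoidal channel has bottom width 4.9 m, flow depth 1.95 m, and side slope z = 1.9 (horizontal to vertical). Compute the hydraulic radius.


For a trapezoidal section with side slope z:
A = (b + z*y)*y = (4.9 + 1.9*1.95)*1.95 = 16.78 m^2.
P = b + 2*y*sqrt(1 + z^2) = 4.9 + 2*1.95*sqrt(1 + 1.9^2) = 13.274 m.
R = A/P = 16.78 / 13.274 = 1.2641 m.

1.2641


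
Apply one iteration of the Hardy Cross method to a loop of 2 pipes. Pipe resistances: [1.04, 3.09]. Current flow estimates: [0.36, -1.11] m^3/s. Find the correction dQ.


Numerator terms (r*Q*|Q|): 1.04*0.36*|0.36| = 0.1348; 3.09*-1.11*|-1.11| = -3.8072.
Sum of numerator = -3.6724.
Denominator terms (r*|Q|): 1.04*|0.36| = 0.3744; 3.09*|-1.11| = 3.4299.
2 * sum of denominator = 2 * 3.8043 = 7.6086.
dQ = --3.6724 / 7.6086 = 0.4827 m^3/s.

0.4827


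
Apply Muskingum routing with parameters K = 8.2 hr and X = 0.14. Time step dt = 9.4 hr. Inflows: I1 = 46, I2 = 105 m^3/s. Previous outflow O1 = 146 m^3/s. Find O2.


Muskingum coefficients:
denom = 2*K*(1-X) + dt = 2*8.2*(1-0.14) + 9.4 = 23.504.
C0 = (dt - 2*K*X)/denom = (9.4 - 2*8.2*0.14)/23.504 = 0.3022.
C1 = (dt + 2*K*X)/denom = (9.4 + 2*8.2*0.14)/23.504 = 0.4976.
C2 = (2*K*(1-X) - dt)/denom = 0.2001.
O2 = C0*I2 + C1*I1 + C2*O1
   = 0.3022*105 + 0.4976*46 + 0.2001*146
   = 83.85 m^3/s.

83.85


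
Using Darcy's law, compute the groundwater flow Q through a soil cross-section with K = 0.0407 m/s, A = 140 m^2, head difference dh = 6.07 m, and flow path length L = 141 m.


Darcy's law: Q = K * A * i, where i = dh/L.
Hydraulic gradient i = 6.07 / 141 = 0.04305.
Q = 0.0407 * 140 * 0.04305
  = 0.2453 m^3/s.

0.2453


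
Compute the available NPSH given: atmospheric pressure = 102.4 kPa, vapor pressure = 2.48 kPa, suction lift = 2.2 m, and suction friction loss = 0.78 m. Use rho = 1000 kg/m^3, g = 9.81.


NPSHa = p_atm/(rho*g) - z_s - hf_s - p_vap/(rho*g).
p_atm/(rho*g) = 102.4*1000 / (1000*9.81) = 10.438 m.
p_vap/(rho*g) = 2.48*1000 / (1000*9.81) = 0.253 m.
NPSHa = 10.438 - 2.2 - 0.78 - 0.253
      = 7.21 m.

7.21
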